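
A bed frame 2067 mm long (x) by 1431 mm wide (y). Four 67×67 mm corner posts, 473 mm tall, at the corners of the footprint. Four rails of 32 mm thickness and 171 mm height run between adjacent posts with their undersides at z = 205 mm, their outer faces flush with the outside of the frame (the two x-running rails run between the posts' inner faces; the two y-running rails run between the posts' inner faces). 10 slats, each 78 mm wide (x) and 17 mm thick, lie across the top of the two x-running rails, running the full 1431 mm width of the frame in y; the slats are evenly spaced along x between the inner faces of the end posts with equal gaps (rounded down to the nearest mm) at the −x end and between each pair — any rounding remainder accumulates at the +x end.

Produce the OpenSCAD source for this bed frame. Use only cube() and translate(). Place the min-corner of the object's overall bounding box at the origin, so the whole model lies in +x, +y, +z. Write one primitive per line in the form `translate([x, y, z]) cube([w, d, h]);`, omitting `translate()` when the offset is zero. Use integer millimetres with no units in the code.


cube([67, 67, 473]);
translate([0, 1364, 0]) cube([67, 67, 473]);
translate([2000, 0, 0]) cube([67, 67, 473]);
translate([2000, 1364, 0]) cube([67, 67, 473]);
translate([67, 0, 205]) cube([1933, 32, 171]);
translate([67, 1399, 205]) cube([1933, 32, 171]);
translate([0, 67, 205]) cube([32, 1297, 171]);
translate([2035, 67, 205]) cube([32, 1297, 171]);
translate([171, 0, 376]) cube([78, 1431, 17]);
translate([353, 0, 376]) cube([78, 1431, 17]);
translate([535, 0, 376]) cube([78, 1431, 17]);
translate([717, 0, 376]) cube([78, 1431, 17]);
translate([899, 0, 376]) cube([78, 1431, 17]);
translate([1081, 0, 376]) cube([78, 1431, 17]);
translate([1263, 0, 376]) cube([78, 1431, 17]);
translate([1445, 0, 376]) cube([78, 1431, 17]);
translate([1627, 0, 376]) cube([78, 1431, 17]);
translate([1809, 0, 376]) cube([78, 1431, 17]);


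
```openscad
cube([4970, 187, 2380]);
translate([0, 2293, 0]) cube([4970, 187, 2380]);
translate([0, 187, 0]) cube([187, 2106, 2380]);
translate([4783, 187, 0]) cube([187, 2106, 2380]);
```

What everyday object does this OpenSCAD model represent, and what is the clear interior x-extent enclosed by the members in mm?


A house (or room) frame. The interior width is 4596 mm.

Four 2380 mm walls enclosing a rectangle with no floor or roof — a room or house frame. Outside width is 4970 mm and wall thickness is 187 mm, so the interior width is 4970 − 2 × 187 = 4596 mm.


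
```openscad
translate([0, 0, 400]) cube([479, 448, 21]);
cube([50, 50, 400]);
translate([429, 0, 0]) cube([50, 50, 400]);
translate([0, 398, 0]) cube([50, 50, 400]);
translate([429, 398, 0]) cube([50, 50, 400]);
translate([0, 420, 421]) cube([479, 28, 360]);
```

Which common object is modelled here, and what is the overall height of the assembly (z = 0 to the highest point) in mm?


A chair. The overall height is 781 mm.

A slab on four corner posts with a tall panel at the back — a chair. The seat slab sits at z = 400 with thickness 21, and the 360 mm backrest starts at the seat top, so the overall height is 400 + 21 + 360 = 781 mm.


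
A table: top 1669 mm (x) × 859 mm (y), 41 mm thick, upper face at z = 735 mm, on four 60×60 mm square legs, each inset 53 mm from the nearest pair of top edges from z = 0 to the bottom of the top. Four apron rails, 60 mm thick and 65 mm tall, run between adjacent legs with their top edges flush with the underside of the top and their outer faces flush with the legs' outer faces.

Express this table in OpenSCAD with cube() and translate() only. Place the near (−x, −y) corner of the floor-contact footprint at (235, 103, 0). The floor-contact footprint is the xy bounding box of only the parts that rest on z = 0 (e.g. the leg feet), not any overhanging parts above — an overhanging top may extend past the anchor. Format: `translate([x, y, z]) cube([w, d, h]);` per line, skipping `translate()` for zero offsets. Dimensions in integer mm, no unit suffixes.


translate([182, 50, 694]) cube([1669, 859, 41]);
translate([235, 103, 0]) cube([60, 60, 694]);
translate([1738, 103, 0]) cube([60, 60, 694]);
translate([235, 796, 0]) cube([60, 60, 694]);
translate([1738, 796, 0]) cube([60, 60, 694]);
translate([295, 103, 629]) cube([1443, 60, 65]);
translate([295, 796, 629]) cube([1443, 60, 65]);
translate([235, 163, 629]) cube([60, 633, 65]);
translate([1738, 163, 629]) cube([60, 633, 65]);


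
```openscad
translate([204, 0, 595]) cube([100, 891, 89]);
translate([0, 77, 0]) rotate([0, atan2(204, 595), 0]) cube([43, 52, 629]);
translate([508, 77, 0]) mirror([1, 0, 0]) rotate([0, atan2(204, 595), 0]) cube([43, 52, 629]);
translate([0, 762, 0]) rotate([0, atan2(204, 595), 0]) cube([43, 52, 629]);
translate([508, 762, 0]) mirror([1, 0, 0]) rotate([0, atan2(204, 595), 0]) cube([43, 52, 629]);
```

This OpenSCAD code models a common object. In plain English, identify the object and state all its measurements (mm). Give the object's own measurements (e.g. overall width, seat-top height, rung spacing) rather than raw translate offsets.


A sawhorse. A 100×891×89 mm beam (x, y, z) sits on two A-frame leg pairs. Each pair is two raked legs of 43×52 mm section (52 mm along y) splaying symmetrically in x. Each leg rises 595 mm vertically over 204 mm of horizontal reach and is 629 mm long along its own axis. Every leg's outer bottom edge rests on the floor and its outer top edge meets a bottom edge of the beam — the left legs (tilting toward +x) meet the beam's −x bottom edge, the right legs (their mirror images, tilting toward −x) meet its +x bottom edge — so the leg tops tuck under the beam, the beam's underside is 595 mm above the floor, and the feet are 508 mm apart outside-to-outside with the beam centred between them. The two leg pairs are set in 77 mm from either end of the beam.


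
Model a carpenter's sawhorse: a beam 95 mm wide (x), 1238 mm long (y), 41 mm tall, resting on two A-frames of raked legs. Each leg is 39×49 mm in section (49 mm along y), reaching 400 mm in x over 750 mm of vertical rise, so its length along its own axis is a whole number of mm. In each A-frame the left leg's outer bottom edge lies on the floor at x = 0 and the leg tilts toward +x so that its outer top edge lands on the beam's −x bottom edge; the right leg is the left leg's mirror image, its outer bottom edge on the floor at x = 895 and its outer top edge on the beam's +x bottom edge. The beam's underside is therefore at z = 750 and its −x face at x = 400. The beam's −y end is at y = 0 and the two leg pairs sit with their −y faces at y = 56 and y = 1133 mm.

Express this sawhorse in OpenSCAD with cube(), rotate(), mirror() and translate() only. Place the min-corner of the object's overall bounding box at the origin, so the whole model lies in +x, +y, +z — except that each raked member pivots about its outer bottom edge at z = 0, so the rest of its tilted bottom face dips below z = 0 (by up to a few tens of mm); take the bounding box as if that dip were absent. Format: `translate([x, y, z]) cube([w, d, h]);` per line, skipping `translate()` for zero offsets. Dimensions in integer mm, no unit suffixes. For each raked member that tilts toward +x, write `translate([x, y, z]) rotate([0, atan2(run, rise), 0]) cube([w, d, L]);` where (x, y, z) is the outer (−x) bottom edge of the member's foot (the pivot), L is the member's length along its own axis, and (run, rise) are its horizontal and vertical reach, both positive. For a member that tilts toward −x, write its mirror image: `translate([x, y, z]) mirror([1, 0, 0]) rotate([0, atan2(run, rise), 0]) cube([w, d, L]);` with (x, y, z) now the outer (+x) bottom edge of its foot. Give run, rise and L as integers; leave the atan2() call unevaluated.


// leg length = √(400² + 750²) = 850
// right-leg outer foot x = 2·400 + 95 = 895
// beam min-corner = (400, 0, 750)
translate([400, 0, 750]) cube([95, 1238, 41]);
translate([0, 56, 0]) rotate([0, atan2(400, 750), 0]) cube([39, 49, 850]);
translate([895, 56, 0]) mirror([1, 0, 0]) rotate([0, atan2(400, 750), 0]) cube([39, 49, 850]);
translate([0, 1133, 0]) rotate([0, atan2(400, 750), 0]) cube([39, 49, 850]);
translate([895, 1133, 0]) mirror([1, 0, 0]) rotate([0, atan2(400, 750), 0]) cube([39, 49, 850]);


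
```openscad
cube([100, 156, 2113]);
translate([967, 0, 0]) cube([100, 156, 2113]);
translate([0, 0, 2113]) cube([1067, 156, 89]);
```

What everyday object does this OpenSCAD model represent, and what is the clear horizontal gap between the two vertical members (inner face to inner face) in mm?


A door frame. The clear opening width is 867 mm.

Two 2113 mm tall posts with a header on top — a door frame. The left jamb is 100 mm wide at x = 0; the right jamb starts at x = 967. The clear opening is 967 − 100 = 867 mm.


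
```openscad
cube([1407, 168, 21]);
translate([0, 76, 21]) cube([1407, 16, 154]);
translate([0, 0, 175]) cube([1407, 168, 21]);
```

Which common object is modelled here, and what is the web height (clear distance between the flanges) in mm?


An I-beam. The web height is 154 mm.

Two wide flanges with a thin centred web — an I-beam. Overall 196 mm minus two 21 mm flanges gives a web of 196 − 2·21 = 154 mm.


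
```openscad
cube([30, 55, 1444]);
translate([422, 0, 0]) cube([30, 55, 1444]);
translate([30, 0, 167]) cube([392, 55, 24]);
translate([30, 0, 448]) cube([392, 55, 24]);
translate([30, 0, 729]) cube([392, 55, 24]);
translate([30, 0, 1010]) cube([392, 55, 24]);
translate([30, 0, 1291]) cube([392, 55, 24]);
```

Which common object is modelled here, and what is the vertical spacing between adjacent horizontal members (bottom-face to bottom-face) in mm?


A ladder. The rung spacing is 281 mm.

Two tall 30×55 posts with 5 short bars between them — a ladder. Adjacent rungs sit at z = 167 and z = 448, so the spacing is 448 − 167 = 281 mm.


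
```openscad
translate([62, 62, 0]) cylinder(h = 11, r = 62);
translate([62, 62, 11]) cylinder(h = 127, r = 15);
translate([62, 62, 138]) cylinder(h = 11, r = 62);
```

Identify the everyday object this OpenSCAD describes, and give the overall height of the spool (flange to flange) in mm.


A spool. The overall height is 149 mm.

Three coaxial cylinders, large–small–large — a spool. Two 11 mm flanges and a 127 mm core give 11 + 127 + 11 = 149 mm.


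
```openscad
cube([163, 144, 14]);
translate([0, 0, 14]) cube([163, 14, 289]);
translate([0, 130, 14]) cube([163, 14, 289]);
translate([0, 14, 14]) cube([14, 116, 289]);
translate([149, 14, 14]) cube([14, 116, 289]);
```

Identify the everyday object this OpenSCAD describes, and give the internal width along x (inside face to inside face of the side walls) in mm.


An open box. The internal width is 135 mm.

A 163×144 base slab with four walls standing on it — an open box. The base is 163 mm wide and the walls are 14 mm thick, so the internal width is 163 − 2 × 14 = 135 mm.


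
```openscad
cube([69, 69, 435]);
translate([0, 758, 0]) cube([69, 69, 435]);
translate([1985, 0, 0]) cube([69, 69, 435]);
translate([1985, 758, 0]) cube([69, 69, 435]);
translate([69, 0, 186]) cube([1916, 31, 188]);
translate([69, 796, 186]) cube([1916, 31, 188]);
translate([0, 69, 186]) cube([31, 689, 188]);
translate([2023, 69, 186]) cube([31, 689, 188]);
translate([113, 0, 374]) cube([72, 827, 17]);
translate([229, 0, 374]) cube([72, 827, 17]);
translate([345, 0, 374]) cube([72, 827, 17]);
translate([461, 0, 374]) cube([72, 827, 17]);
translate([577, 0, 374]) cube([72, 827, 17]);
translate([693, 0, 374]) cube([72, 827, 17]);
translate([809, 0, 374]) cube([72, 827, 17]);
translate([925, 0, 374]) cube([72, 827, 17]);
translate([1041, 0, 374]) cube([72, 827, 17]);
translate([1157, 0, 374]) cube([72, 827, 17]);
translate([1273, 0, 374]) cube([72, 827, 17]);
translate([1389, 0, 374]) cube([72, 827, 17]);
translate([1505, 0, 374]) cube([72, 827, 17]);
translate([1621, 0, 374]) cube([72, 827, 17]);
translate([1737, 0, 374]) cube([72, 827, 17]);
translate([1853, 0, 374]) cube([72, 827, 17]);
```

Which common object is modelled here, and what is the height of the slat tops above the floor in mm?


A bed frame. The slat-top height is 391 mm.

Four posts, four rails, and a row of slats — a bed frame. Slats sit on the rails at z = 186 + 188 = 374; with slat thickness 17, the top is 391 mm.


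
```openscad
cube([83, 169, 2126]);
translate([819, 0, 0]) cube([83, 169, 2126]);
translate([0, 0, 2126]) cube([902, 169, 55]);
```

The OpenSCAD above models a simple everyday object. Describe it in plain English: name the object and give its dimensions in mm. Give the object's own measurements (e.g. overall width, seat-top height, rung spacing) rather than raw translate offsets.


A door frame. The clear opening is 736 mm wide and 2126 mm high. Two 83 mm wide jambs, 169 mm deep, stand either side of the opening from the floor to the top of the opening. A 55 mm thick head sits across the top of both jambs, spanning the full outside width of the frame.


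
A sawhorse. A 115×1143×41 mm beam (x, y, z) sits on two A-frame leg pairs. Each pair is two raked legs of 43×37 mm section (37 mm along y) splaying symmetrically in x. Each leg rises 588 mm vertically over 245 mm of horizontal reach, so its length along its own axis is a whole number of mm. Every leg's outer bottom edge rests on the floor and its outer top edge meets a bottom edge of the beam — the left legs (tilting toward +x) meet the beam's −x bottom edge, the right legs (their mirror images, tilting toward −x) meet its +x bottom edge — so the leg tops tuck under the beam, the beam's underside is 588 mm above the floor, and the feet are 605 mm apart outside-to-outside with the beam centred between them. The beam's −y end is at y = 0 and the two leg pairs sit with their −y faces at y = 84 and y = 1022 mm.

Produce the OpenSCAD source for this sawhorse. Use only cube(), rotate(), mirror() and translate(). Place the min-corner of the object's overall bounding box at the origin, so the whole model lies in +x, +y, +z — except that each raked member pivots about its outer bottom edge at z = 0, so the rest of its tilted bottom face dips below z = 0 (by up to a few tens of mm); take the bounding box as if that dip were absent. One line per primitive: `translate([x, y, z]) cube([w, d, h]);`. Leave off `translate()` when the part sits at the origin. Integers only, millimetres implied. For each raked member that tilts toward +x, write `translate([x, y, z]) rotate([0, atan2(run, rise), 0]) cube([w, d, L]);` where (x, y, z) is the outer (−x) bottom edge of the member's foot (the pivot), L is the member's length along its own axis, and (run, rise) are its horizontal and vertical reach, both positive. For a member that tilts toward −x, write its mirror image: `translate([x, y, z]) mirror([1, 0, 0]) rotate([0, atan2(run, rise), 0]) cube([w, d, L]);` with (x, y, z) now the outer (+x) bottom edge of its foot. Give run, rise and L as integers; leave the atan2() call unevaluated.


translate([245, 0, 588]) cube([115, 1143, 41]);
translate([0, 84, 0]) rotate([0, atan2(245, 588), 0]) cube([43, 37, 637]);
translate([605, 84, 0]) mirror([1, 0, 0]) rotate([0, atan2(245, 588), 0]) cube([43, 37, 637]);
translate([0, 1022, 0]) rotate([0, atan2(245, 588), 0]) cube([43, 37, 637]);
translate([605, 1022, 0]) mirror([1, 0, 0]) rotate([0, atan2(245, 588), 0]) cube([43, 37, 637]);


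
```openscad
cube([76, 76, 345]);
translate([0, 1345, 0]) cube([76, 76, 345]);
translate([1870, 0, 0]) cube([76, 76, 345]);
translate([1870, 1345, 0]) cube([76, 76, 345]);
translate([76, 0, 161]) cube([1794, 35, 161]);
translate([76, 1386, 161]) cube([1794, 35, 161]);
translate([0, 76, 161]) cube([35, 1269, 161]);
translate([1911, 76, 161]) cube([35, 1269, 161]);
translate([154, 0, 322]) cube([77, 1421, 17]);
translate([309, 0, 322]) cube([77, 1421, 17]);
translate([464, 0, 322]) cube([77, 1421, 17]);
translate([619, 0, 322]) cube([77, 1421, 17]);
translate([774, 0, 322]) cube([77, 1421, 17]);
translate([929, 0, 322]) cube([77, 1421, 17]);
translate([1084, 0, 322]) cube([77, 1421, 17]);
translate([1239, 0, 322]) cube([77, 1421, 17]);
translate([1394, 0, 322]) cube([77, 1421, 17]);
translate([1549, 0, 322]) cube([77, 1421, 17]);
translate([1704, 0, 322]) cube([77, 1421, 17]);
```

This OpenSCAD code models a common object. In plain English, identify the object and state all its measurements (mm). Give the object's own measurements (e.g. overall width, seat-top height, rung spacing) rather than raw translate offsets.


A bed frame 1946 mm long (x) by 1421 mm wide (y). Four 76×76 mm corner posts, 345 mm tall, at the corners of the footprint. Four rails of 35 mm thickness and 161 mm height run between adjacent posts with their undersides at z = 161 mm, their outer faces flush with the outside of the frame (the two x-running rails run between the posts' inner faces; the two y-running rails run between the posts' inner faces). 11 slats, each 77 mm wide (x) and 17 mm thick, lie across the top of the two x-running rails, running the full 1421 mm width of the frame in y; along x they sit between the end posts with a 78 mm gap after the −x posts and between neighbouring slats, leaving 89 mm before the +x posts.


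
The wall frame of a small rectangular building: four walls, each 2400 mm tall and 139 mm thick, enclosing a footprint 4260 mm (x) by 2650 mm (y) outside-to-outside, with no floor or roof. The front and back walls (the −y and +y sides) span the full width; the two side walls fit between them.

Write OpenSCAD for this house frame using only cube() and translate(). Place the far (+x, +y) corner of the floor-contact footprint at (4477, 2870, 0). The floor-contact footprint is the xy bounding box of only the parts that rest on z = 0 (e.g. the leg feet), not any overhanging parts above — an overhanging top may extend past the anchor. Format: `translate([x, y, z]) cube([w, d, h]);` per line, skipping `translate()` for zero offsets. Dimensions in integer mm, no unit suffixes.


translate([217, 220, 0]) cube([4260, 139, 2400]);
translate([217, 2731, 0]) cube([4260, 139, 2400]);
translate([217, 359, 0]) cube([139, 2372, 2400]);
translate([4338, 359, 0]) cube([139, 2372, 2400]);


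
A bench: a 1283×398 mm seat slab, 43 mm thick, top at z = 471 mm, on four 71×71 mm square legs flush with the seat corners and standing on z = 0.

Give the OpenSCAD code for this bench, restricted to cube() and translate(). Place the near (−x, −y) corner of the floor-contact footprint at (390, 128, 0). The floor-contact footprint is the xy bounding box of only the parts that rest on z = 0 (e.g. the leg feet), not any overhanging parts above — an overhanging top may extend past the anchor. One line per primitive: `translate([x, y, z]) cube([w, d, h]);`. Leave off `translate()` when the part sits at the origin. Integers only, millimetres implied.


translate([390, 128, 428]) cube([1283, 398, 43]);
translate([390, 128, 0]) cube([71, 71, 428]);
translate([390, 455, 0]) cube([71, 71, 428]);
translate([1602, 128, 0]) cube([71, 71, 428]);
translate([1602, 455, 0]) cube([71, 71, 428]);


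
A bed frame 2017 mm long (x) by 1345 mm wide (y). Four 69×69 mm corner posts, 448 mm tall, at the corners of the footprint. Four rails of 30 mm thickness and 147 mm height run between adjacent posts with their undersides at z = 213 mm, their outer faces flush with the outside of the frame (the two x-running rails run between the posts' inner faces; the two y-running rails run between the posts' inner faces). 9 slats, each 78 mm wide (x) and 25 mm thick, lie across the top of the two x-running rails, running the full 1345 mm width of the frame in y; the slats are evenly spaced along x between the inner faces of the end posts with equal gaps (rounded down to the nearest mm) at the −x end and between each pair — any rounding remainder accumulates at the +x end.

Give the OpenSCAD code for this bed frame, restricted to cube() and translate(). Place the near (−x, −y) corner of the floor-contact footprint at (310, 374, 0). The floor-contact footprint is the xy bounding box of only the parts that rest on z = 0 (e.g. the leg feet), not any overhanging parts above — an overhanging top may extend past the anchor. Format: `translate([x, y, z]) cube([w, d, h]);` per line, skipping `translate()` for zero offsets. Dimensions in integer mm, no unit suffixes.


translate([310, 374, 0]) cube([69, 69, 448]);
translate([310, 1650, 0]) cube([69, 69, 448]);
translate([2258, 374, 0]) cube([69, 69, 448]);
translate([2258, 1650, 0]) cube([69, 69, 448]);
translate([379, 374, 213]) cube([1879, 30, 147]);
translate([379, 1689, 213]) cube([1879, 30, 147]);
translate([310, 443, 213]) cube([30, 1207, 147]);
translate([2297, 443, 213]) cube([30, 1207, 147]);
translate([496, 374, 360]) cube([78, 1345, 25]);
translate([691, 374, 360]) cube([78, 1345, 25]);
translate([886, 374, 360]) cube([78, 1345, 25]);
translate([1081, 374, 360]) cube([78, 1345, 25]);
translate([1276, 374, 360]) cube([78, 1345, 25]);
translate([1471, 374, 360]) cube([78, 1345, 25]);
translate([1666, 374, 360]) cube([78, 1345, 25]);
translate([1861, 374, 360]) cube([78, 1345, 25]);
translate([2056, 374, 360]) cube([78, 1345, 25]);


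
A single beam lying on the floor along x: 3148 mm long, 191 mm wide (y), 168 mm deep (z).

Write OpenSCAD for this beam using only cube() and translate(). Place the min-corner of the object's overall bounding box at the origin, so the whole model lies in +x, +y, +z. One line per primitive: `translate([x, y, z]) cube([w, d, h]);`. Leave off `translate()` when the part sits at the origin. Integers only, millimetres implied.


cube([3148, 191, 168]);


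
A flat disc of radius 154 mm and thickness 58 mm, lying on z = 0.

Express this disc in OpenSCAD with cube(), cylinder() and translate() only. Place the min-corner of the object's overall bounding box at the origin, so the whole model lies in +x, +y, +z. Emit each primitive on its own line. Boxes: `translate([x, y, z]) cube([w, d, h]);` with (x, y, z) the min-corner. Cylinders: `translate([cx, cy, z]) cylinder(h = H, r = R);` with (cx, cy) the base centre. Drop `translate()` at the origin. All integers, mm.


translate([154, 154, 0]) cylinder(h = 58, r = 154);


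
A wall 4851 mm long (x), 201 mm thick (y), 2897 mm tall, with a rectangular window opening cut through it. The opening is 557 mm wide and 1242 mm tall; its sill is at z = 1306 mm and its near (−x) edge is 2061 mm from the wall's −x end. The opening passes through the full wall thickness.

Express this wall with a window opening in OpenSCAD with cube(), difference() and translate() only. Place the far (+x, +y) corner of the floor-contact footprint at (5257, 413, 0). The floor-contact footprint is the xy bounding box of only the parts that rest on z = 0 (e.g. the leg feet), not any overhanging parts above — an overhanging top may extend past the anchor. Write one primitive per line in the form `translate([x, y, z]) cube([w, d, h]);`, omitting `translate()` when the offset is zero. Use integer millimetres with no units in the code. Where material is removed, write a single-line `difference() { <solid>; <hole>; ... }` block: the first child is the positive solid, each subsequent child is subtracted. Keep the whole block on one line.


difference() { translate([406, 212, 0]) cube([4851, 201, 2897]); translate([2467, 212, 1306]) cube([557, 201, 1242]); }


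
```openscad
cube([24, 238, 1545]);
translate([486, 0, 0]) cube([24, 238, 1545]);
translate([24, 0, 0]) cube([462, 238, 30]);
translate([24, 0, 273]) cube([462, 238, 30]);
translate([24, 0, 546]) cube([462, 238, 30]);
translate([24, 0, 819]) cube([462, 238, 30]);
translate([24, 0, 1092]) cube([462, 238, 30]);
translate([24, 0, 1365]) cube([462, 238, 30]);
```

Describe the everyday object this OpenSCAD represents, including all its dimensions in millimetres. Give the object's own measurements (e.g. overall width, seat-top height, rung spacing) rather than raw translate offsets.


An open bookshelf. Two side panels, each 24 mm thick, 238 mm deep and 1545 mm tall, stand 510 mm apart (outside-to-outside). Between them sit 6 shelves, each 30 mm thick and 238 mm deep, spanning the full gap between the sides. The bottom shelf rests on the floor (its underside at z = 0) and the clear gap between one shelf's top and the next shelf's underside is 243 mm.


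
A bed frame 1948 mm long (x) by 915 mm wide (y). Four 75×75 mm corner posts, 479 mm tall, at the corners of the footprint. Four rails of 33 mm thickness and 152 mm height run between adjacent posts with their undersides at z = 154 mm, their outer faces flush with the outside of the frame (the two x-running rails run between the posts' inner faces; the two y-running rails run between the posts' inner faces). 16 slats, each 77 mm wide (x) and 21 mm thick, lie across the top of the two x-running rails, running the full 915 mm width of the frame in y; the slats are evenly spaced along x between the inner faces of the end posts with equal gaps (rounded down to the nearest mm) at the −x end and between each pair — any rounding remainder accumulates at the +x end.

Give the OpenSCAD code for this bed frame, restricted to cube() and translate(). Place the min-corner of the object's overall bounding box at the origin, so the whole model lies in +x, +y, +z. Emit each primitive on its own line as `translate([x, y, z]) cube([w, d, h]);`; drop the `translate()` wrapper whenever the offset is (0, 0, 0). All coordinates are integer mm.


cube([75, 75, 479]);
translate([0, 840, 0]) cube([75, 75, 479]);
translate([1873, 0, 0]) cube([75, 75, 479]);
translate([1873, 840, 0]) cube([75, 75, 479]);
translate([75, 0, 154]) cube([1798, 33, 152]);
translate([75, 882, 154]) cube([1798, 33, 152]);
translate([0, 75, 154]) cube([33, 765, 152]);
translate([1915, 75, 154]) cube([33, 765, 152]);
translate([108, 0, 306]) cube([77, 915, 21]);
translate([218, 0, 306]) cube([77, 915, 21]);
translate([328, 0, 306]) cube([77, 915, 21]);
translate([438, 0, 306]) cube([77, 915, 21]);
translate([548, 0, 306]) cube([77, 915, 21]);
translate([658, 0, 306]) cube([77, 915, 21]);
translate([768, 0, 306]) cube([77, 915, 21]);
translate([878, 0, 306]) cube([77, 915, 21]);
translate([988, 0, 306]) cube([77, 915, 21]);
translate([1098, 0, 306]) cube([77, 915, 21]);
translate([1208, 0, 306]) cube([77, 915, 21]);
translate([1318, 0, 306]) cube([77, 915, 21]);
translate([1428, 0, 306]) cube([77, 915, 21]);
translate([1538, 0, 306]) cube([77, 915, 21]);
translate([1648, 0, 306]) cube([77, 915, 21]);
translate([1758, 0, 306]) cube([77, 915, 21]);


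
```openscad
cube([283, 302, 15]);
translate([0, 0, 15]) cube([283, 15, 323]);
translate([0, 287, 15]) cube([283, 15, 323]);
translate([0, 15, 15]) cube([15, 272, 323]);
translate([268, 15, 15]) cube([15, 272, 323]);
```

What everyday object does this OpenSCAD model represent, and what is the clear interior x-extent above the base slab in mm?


An open box. The internal width is 253 mm.

A 283×302 base slab with four walls standing on it — an open box. The base is 283 mm wide and the walls are 15 mm thick, so the internal width is 283 − 2 × 15 = 253 mm.


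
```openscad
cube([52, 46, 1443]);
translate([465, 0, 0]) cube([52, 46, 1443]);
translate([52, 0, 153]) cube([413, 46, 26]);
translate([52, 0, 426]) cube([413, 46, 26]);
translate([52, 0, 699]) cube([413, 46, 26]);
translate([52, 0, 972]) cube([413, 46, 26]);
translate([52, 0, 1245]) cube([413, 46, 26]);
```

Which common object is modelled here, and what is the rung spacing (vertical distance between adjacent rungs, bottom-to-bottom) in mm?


A ladder. The rung spacing is 273 mm.

Two tall 52×46 posts with 5 short bars between them — a ladder. Adjacent rungs sit at z = 153 and z = 426, so the spacing is 426 − 153 = 273 mm.


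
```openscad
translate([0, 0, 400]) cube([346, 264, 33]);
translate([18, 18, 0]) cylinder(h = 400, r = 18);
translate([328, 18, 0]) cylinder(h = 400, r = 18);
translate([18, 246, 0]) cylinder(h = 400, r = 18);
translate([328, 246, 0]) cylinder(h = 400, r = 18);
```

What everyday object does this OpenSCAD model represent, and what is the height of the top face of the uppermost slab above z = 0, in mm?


A stool. The seat height is 433 mm.

A 346×264×33 slab at z = 400 on four corner cylinders — a stool. The seat top is 400 + 33 = 433 mm.


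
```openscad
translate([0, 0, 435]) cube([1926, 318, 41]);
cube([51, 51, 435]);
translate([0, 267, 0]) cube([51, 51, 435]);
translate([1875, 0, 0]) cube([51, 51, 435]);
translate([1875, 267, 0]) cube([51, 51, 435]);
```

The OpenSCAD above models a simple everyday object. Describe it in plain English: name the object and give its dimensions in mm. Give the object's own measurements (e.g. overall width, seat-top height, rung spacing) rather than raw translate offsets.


A long wooden bench with a 1926 mm (x) × 318 mm (y) seat, 41 mm thick, its top surface 476 mm above the floor. Four 51 mm square legs at the seat corners, flush with the edges, run from z = 0 to the seat underside.


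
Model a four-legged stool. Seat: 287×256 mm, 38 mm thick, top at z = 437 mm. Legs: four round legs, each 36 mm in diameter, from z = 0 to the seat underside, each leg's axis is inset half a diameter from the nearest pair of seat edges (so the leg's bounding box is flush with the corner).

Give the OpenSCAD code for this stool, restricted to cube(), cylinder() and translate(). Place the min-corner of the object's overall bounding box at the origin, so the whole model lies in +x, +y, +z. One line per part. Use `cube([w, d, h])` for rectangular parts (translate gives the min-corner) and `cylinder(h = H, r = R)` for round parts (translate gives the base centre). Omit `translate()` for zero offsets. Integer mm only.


translate([0, 0, 399]) cube([287, 256, 38]);
translate([18, 18, 0]) cylinder(h = 399, r = 18);
translate([269, 18, 0]) cylinder(h = 399, r = 18);
translate([18, 238, 0]) cylinder(h = 399, r = 18);
translate([269, 238, 0]) cylinder(h = 399, r = 18);


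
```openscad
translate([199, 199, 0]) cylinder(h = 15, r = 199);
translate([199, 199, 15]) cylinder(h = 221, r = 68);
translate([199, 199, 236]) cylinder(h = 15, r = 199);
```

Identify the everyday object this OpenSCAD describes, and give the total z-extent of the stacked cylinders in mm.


A spool. The overall height is 251 mm.

Three coaxial cylinders, large–small–large — a spool. Two 15 mm flanges and a 221 mm core give 15 + 221 + 15 = 251 mm.


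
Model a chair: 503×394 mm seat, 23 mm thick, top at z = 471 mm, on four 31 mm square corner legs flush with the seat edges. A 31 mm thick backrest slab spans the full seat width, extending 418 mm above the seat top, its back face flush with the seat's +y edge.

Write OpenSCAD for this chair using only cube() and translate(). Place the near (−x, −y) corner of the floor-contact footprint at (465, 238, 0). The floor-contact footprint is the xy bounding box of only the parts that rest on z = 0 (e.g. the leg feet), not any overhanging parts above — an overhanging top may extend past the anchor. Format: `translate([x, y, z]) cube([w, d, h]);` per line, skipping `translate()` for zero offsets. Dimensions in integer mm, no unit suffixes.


// leg_h = 471 - 23 = 448
translate([465, 238, 448]) cube([503, 394, 23]);
translate([465, 238, 0]) cube([31, 31, 448]);
translate([937, 238, 0]) cube([31, 31, 448]);
translate([465, 601, 0]) cube([31, 31, 448]);
translate([937, 601, 0]) cube([31, 31, 448]);
translate([465, 601, 471]) cube([503, 31, 418]);


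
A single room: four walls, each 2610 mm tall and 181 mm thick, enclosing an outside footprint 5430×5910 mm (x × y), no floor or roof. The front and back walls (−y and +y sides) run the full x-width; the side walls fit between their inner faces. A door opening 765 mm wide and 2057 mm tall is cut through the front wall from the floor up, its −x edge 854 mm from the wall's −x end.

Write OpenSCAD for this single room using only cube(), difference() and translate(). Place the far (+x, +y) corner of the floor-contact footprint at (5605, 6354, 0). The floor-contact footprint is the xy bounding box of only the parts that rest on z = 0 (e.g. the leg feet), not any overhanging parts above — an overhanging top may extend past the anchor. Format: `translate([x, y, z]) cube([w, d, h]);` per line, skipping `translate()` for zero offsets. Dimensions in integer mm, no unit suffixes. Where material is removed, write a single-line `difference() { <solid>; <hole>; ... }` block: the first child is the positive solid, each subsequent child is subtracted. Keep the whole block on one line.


difference() { translate([175, 444, 0]) cube([5430, 181, 2610]); translate([1029, 444, 0]) cube([765, 181, 2057]); }
translate([175, 6173, 0]) cube([5430, 181, 2610]);
translate([175, 625, 0]) cube([181, 5548, 2610]);
translate([5424, 625, 0]) cube([181, 5548, 2610]);


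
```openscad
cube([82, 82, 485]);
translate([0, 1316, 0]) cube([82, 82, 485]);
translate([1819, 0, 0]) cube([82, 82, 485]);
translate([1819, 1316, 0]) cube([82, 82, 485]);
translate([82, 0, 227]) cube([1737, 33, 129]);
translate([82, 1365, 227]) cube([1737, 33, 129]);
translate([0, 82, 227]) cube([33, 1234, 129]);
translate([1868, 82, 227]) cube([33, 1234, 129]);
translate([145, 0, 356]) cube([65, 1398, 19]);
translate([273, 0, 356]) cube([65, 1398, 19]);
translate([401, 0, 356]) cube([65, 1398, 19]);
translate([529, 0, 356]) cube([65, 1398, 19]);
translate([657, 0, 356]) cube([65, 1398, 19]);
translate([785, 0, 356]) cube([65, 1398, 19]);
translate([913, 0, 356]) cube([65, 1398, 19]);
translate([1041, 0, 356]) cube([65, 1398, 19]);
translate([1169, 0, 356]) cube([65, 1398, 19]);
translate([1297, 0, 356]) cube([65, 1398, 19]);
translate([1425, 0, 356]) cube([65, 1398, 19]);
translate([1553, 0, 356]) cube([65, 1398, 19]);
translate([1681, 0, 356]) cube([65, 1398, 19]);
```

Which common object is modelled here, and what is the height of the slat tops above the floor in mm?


A bed frame. The slat-top height is 375 mm.

Four posts, four rails, and a row of slats — a bed frame. Slats sit on the rails at z = 227 + 129 = 356; with slat thickness 19, the top is 375 mm.


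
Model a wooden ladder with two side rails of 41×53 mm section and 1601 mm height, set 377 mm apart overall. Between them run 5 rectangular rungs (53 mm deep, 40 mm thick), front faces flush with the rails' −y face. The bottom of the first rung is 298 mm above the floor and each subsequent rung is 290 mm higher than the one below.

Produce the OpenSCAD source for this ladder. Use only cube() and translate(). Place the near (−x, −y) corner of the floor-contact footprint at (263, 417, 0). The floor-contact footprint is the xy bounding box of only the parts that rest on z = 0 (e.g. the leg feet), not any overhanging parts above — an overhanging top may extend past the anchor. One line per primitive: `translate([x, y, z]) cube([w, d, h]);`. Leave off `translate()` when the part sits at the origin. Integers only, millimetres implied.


translate([263, 417, 0]) cube([41, 53, 1601]);
translate([599, 417, 0]) cube([41, 53, 1601]);
translate([304, 417, 298]) cube([295, 53, 40]);
translate([304, 417, 588]) cube([295, 53, 40]);
translate([304, 417, 878]) cube([295, 53, 40]);
translate([304, 417, 1168]) cube([295, 53, 40]);
translate([304, 417, 1458]) cube([295, 53, 40]);


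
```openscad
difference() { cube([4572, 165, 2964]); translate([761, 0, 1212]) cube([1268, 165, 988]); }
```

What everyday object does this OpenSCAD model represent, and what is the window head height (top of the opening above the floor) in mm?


A wall with a window opening. The window head height is 2200 mm.

A wall with a rectangular opening subtracted — a window. Sill at z = 1212, opening 988 mm tall, so the head is at 1212 + 988 = 2200 mm.


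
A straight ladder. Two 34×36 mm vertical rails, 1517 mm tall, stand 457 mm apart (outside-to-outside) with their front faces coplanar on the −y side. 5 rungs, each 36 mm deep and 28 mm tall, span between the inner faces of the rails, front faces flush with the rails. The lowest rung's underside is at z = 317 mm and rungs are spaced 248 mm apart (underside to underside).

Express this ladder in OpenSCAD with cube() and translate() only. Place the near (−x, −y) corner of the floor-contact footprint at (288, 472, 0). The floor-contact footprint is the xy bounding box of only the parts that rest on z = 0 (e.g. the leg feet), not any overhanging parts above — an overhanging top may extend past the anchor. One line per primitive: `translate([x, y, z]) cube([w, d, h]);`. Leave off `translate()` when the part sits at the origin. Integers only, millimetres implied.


translate([288, 472, 0]) cube([34, 36, 1517]);
translate([711, 472, 0]) cube([34, 36, 1517]);
translate([322, 472, 317]) cube([389, 36, 28]);
translate([322, 472, 565]) cube([389, 36, 28]);
translate([322, 472, 813]) cube([389, 36, 28]);
translate([322, 472, 1061]) cube([389, 36, 28]);
translate([322, 472, 1309]) cube([389, 36, 28]);


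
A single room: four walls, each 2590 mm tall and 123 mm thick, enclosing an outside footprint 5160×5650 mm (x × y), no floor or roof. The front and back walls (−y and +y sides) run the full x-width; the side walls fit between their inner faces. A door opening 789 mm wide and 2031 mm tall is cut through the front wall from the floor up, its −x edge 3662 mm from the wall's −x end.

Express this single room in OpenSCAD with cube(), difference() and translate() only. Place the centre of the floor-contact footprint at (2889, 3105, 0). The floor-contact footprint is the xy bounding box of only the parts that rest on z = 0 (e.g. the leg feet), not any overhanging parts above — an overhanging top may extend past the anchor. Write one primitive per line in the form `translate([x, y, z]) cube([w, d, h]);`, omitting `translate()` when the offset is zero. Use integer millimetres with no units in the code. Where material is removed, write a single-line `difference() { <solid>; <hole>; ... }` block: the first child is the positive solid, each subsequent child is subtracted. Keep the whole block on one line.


difference() { translate([309, 280, 0]) cube([5160, 123, 2590]); translate([3971, 280, 0]) cube([789, 123, 2031]); }
translate([309, 5807, 0]) cube([5160, 123, 2590]);
translate([309, 403, 0]) cube([123, 5404, 2590]);
translate([5346, 403, 0]) cube([123, 5404, 2590]);


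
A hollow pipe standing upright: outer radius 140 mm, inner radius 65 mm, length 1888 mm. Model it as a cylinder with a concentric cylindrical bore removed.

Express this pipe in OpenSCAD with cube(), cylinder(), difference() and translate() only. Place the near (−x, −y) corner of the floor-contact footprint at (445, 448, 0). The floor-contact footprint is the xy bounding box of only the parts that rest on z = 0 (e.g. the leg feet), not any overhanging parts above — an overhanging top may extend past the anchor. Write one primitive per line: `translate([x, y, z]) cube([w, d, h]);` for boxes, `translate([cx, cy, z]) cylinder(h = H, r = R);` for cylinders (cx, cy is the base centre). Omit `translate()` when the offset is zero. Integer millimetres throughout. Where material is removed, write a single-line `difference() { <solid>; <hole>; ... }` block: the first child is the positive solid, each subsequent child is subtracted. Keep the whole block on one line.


difference() { translate([585, 588, 0]) cylinder(h = 1888, r = 140); translate([585, 588, 0]) cylinder(h = 1888, r = 65); }


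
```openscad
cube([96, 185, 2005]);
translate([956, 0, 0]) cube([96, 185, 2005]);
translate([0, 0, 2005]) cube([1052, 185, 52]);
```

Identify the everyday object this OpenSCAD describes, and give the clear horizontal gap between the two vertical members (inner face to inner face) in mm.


A door frame. The clear opening width is 860 mm.

Two 2005 mm tall posts with a header on top — a door frame. The left jamb is 96 mm wide at x = 0; the right jamb starts at x = 956. The clear opening is 956 − 96 = 860 mm.


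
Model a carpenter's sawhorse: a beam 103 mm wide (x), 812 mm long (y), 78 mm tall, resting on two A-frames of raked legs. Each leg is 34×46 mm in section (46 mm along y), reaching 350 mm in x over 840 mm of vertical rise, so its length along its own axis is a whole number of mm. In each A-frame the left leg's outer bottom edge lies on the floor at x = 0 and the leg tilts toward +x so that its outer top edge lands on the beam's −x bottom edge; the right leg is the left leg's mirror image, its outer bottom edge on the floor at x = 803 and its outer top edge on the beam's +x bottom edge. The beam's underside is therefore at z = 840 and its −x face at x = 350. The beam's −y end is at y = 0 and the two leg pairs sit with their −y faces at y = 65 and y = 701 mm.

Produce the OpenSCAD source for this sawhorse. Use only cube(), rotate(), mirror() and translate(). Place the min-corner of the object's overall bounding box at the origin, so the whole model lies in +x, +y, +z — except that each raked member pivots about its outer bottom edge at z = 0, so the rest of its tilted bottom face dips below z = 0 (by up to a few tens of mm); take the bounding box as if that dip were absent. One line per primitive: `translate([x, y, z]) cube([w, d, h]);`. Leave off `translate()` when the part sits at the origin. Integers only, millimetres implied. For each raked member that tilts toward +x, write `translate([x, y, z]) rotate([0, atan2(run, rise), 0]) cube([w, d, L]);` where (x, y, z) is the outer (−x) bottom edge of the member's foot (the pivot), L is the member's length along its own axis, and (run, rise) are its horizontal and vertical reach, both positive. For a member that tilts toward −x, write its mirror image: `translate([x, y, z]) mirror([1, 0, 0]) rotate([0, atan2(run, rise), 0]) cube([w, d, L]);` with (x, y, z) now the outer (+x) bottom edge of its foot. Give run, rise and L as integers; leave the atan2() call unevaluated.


translate([350, 0, 840]) cube([103, 812, 78]);
translate([0, 65, 0]) rotate([0, atan2(350, 840), 0]) cube([34, 46, 910]);
translate([803, 65, 0]) mirror([1, 0, 0]) rotate([0, atan2(350, 840), 0]) cube([34, 46, 910]);
translate([0, 701, 0]) rotate([0, atan2(350, 840), 0]) cube([34, 46, 910]);
translate([803, 701, 0]) mirror([1, 0, 0]) rotate([0, atan2(350, 840), 0]) cube([34, 46, 910]);
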